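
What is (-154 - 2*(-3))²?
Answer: 21904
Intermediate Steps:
(-154 - 2*(-3))² = (-154 + 6)² = (-148)² = 21904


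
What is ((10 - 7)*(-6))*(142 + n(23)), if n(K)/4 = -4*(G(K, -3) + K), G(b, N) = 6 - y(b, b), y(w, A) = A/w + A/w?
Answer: 5220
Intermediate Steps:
y(w, A) = 2*A/w
G(b, N) = 4 (G(b, N) = 6 - 2*b/b = 6 - 1*2 = 6 - 2 = 4)
n(K) = -64 - 16*K (n(K) = 4*(-4*(4 + K)) = 4*(-16 - 4*K) = -64 - 16*K)
((10 - 7)*(-6))*(142 + n(23)) = ((10 - 7)*(-6))*(142 + (-64 - 16*23)) = (3*(-6))*(142 + (-64 - 368)) = -18*(142 - 432) = -18*(-290) = 5220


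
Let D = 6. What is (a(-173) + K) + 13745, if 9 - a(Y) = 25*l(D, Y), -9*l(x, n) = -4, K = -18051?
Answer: -38773/9 ≈ -4308.1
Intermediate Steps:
l(x, n) = 4/9 (l(x, n) = -⅑*(-4) = 4/9)
a(Y) = -19/9 (a(Y) = 9 - 25*4/9 = 9 - 1*100/9 = 9 - 100/9 = -19/9)
(a(-173) + K) + 13745 = (-19/9 - 18051) + 13745 = -162478/9 + 13745 = -38773/9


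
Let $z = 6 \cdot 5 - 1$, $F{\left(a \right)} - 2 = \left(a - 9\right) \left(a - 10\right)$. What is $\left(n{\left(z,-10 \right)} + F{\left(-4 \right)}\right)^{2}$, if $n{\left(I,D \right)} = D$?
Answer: $30276$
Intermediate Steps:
$F{\left(a \right)} = 2 + \left(-10 + a\right) \left(-9 + a\right)$ ($F{\left(a \right)} = 2 + \left(a - 9\right) \left(a - 10\right) = 2 + \left(-9 + a\right) \left(-10 + a\right) = 2 + \left(-10 + a\right) \left(-9 + a\right)$)
$z = 29$ ($z = 30 - 1 = 29$)
$\left(n{\left(z,-10 \right)} + F{\left(-4 \right)}\right)^{2} = \left(-10 + \left(92 + \left(-4\right)^{2} - -76\right)\right)^{2} = \left(-10 + \left(92 + 16 + 76\right)\right)^{2} = \left(-10 + 184\right)^{2} = 174^{2} = 30276$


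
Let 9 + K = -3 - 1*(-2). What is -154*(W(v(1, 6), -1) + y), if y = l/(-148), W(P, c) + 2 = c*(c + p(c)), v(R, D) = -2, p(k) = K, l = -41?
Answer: -105721/74 ≈ -1428.7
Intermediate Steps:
K = -10 (K = -9 + (-3 - 1*(-2)) = -9 + (-3 + 2) = -9 - 1 = -10)
p(k) = -10
W(P, c) = -2 + c*(-10 + c) (W(P, c) = -2 + c*(c - 10) = -2 + c*(-10 + c))
y = 41/148 (y = -41/(-148) = -41*(-1/148) = 41/148 ≈ 0.27703)
-154*(W(v(1, 6), -1) + y) = -154*((-2 + (-1)² - 10*(-1)) + 41/148) = -154*((-2 + 1 + 10) + 41/148) = -154*(9 + 41/148) = -154*1373/148 = -105721/74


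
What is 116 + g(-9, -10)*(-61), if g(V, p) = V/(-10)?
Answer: 611/10 ≈ 61.100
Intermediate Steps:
g(V, p) = -V/10 (g(V, p) = V*(-⅒) = -V/10)
116 + g(-9, -10)*(-61) = 116 - ⅒*(-9)*(-61) = 116 + (9/10)*(-61) = 116 - 549/10 = 611/10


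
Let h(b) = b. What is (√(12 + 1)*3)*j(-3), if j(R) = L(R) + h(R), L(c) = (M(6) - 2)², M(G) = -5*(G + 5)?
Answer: 9738*√13 ≈ 35111.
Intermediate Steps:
M(G) = -25 - 5*G (M(G) = -5*(5 + G) = -25 - 5*G)
L(c) = 3249 (L(c) = ((-25 - 5*6) - 2)² = ((-25 - 30) - 2)² = (-55 - 2)² = (-57)² = 3249)
j(R) = 3249 + R
(√(12 + 1)*3)*j(-3) = (√(12 + 1)*3)*(3249 - 3) = (√13*3)*3246 = (3*√13)*3246 = 9738*√13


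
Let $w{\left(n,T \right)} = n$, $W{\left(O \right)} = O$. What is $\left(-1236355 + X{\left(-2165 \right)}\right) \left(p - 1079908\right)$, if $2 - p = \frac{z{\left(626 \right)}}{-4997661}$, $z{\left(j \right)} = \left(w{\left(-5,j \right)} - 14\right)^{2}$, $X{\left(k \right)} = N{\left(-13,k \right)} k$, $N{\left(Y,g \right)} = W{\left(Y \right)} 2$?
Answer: $\frac{2122938547560789275}{1665887} \approx 1.2744 \cdot 10^{12}$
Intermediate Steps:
$N{\left(Y,g \right)} = 2 Y$ ($N{\left(Y,g \right)} = Y 2 = 2 Y$)
$X{\left(k \right)} = - 26 k$ ($X{\left(k \right)} = 2 \left(-13\right) k = - 26 k$)
$z{\left(j \right)} = 361$ ($z{\left(j \right)} = \left(-5 - 14\right)^{2} = \left(-19\right)^{2} = 361$)
$p = \frac{9995683}{4997661}$ ($p = 2 - \frac{361}{-4997661} = 2 - 361 \left(- \frac{1}{4997661}\right) = 2 - - \frac{361}{4997661} = 2 + \frac{361}{4997661} = \frac{9995683}{4997661} \approx 2.0001$)
$\left(-1236355 + X{\left(-2165 \right)}\right) \left(p - 1079908\right) = \left(-1236355 - -56290\right) \left(\frac{9995683}{4997661} - 1079908\right) = \left(-1236355 + 56290\right) \left(- \frac{5397004099505}{4997661}\right) = \left(-1180065\right) \left(- \frac{5397004099505}{4997661}\right) = \frac{2122938547560789275}{1665887}$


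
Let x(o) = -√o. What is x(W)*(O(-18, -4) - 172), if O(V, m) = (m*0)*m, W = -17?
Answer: 172*I*√17 ≈ 709.17*I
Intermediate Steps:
O(V, m) = 0 (O(V, m) = 0*m = 0)
x(W)*(O(-18, -4) - 172) = (-√(-17))*(0 - 172) = -I*√17*(-172) = 172*I*√17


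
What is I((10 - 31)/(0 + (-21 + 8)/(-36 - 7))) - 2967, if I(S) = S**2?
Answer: 313986/169 ≈ 1857.9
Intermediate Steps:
I((10 - 31)/(0 + (-21 + 8)/(-36 - 7))) - 2967 = ((10 - 31)/(0 + (-21 + 8)/(-36 - 7)))**2 - 2967 = (-21/(0 - 13/(-43)))**2 - 2967 = (-21/(0 - 13*(-1/43)))**2 - 2967 = (-21/(0 + 13/43))**2 - 2967 = (-21/13/43)**2 - 2967 = (-21*43/13)**2 - 2967 = (-903/13)**2 - 2967 = 815409/169 - 2967 = 313986/169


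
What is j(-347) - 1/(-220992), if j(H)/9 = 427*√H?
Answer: 1/220992 + 3843*I*√347 ≈ 4.525e-6 + 71587.0*I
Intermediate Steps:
j(H) = 3843*√H (j(H) = 9*(427*√H) = 3843*√H)
j(-347) - 1/(-220992) = 3843*√(-347) - 1/(-220992) = 3843*(I*√347) - 1*(-1/220992) = 3843*I*√347 + 1/220992 = 1/220992 + 3843*I*√347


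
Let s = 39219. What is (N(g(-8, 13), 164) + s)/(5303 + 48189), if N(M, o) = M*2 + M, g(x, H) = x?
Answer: 39195/53492 ≈ 0.73273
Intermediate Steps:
N(M, o) = 3*M (N(M, o) = 2*M + M = 3*M)
(N(g(-8, 13), 164) + s)/(5303 + 48189) = (3*(-8) + 39219)/(5303 + 48189) = (-24 + 39219)/53492 = 39195*(1/53492) = 39195/53492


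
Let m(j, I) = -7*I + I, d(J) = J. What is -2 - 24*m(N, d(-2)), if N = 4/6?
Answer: -290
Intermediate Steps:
N = 2/3 (N = 4*(1/6) = 2/3 ≈ 0.66667)
m(j, I) = -6*I
-2 - 24*m(N, d(-2)) = -2 - (-144)*(-2) = -2 - 24*12 = -2 - 288 = -290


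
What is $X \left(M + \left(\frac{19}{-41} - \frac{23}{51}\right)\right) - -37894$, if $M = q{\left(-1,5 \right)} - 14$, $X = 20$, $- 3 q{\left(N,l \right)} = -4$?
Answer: $\frac{26222798}{697} \approx 37622.0$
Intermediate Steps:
$q{\left(N,l \right)} = \frac{4}{3}$ ($q{\left(N,l \right)} = \left(- \frac{1}{3}\right) \left(-4\right) = \frac{4}{3}$)
$M = - \frac{38}{3}$ ($M = \frac{4}{3} - 14 = - \frac{38}{3} \approx -12.667$)
$X \left(M + \left(\frac{19}{-41} - \frac{23}{51}\right)\right) - -37894 = 20 \left(- \frac{38}{3} + \left(\frac{19}{-41} - \frac{23}{51}\right)\right) - -37894 = 20 \left(- \frac{38}{3} + \left(19 \left(- \frac{1}{41}\right) - \frac{23}{51}\right)\right) + 37894 = 20 \left(- \frac{38}{3} - \frac{1912}{2091}\right) + 37894 = 20 \left(- \frac{9466}{697}\right) + 37894 = - \frac{189320}{697} + 37894 = \frac{26222798}{697}$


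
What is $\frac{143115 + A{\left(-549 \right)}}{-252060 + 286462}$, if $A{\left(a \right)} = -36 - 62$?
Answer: $\frac{143017}{34402} \approx 4.1572$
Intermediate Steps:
$A{\left(a \right)} = -98$ ($A{\left(a \right)} = -36 - 62 = -98$)
$\frac{143115 + A{\left(-549 \right)}}{-252060 + 286462} = \frac{143115 - 98}{-252060 + 286462} = \frac{143017}{34402}$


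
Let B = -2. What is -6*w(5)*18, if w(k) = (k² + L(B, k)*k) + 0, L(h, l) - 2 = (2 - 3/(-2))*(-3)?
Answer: 1890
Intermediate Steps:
L(h, l) = -17/2 (L(h, l) = 2 + (2 - 3/(-2))*(-3) = 2 + (2 - 3*(-½))*(-3) = 2 + (2 + 3/2)*(-3) = 2 + (7/2)*(-3) = 2 - 21/2 = -17/2)
w(k) = k² - 17*k/2 (w(k) = (k² - 17*k/2) + 0 = k² - 17*k/2)
-6*w(5)*18 = -3*5*(-17 + 2*5)*18 = -3*5*(-17 + 10)*18 = -3*5*(-7)*18 = -6*(-35/2)*18 = 105*18 = 1890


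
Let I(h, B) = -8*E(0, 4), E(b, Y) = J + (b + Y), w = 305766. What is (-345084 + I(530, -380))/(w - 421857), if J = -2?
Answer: 345100/116091 ≈ 2.9727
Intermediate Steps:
E(b, Y) = -2 + Y + b (E(b, Y) = -2 + (b + Y) = -2 + (Y + b) = -2 + Y + b)
I(h, B) = -16 (I(h, B) = -8*(-2 + 4 + 0) = -8*2 = -16)
(-345084 + I(530, -380))/(w - 421857) = (-345084 - 16)/(305766 - 421857) = -345100/(-116091) = -345100*(-1/116091) = 345100/116091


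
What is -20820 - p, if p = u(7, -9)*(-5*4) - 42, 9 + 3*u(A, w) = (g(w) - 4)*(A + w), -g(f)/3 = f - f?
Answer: -62354/3 ≈ -20785.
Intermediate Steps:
g(f) = 0 (g(f) = -3*(f - f) = -3*0 = 0)
u(A, w) = -3 - 4*A/3 - 4*w/3 (u(A, w) = -3 + ((0 - 4)*(A + w))/3 = -3 + (-4*(A + w))/3 = -3 + (-4*A - 4*w)/3 = -3 + (-4*A/3 - 4*w/3) = -3 - 4*A/3 - 4*w/3)
p = -106/3 (p = (-3 - 4/3*7 - 4/3*(-9))*(-5*4) - 42 = (-3 - 28/3 + 12)*(-20) - 42 = -⅓*(-20) - 42 = 20/3 - 42 = -106/3 ≈ -35.333)
-20820 - p = -20820 - 1*(-106/3) = -20820 + 106/3 = -62354/3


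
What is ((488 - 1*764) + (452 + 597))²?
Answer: 597529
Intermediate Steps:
((488 - 1*764) + (452 + 597))² = ((488 - 764) + 1049)² = (-276 + 1049)² = 773² = 597529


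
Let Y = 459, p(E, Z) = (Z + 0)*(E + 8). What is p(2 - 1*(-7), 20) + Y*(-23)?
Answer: -10217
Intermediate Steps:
p(E, Z) = Z*(8 + E)
p(2 - 1*(-7), 20) + Y*(-23) = 20*(8 + (2 - 1*(-7))) + 459*(-23) = 20*(8 + (2 + 7)) - 10557 = 20*(8 + 9) - 10557 = 20*17 - 10557 = 340 - 10557 = -10217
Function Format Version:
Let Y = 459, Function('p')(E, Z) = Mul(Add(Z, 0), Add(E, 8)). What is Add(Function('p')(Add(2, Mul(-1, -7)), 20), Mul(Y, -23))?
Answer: -10217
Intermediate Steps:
Function('p')(E, Z) = Mul(Z, Add(8, E))
Add(Function('p')(Add(2, Mul(-1, -7)), 20), Mul(Y, -23)) = Add(Mul(20, Add(8, Add(2, Mul(-1, -7)))), Mul(459, -23)) = Add(Mul(20, Add(8, Add(2, 7))), -10557) = Add(Mul(20, Add(8, 9)), -10557) = Add(Mul(20, 17), -10557) = Add(340, -10557) = -10217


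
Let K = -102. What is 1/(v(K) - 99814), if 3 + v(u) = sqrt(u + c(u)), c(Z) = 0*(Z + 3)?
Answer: -99817/9963433591 - I*sqrt(102)/9963433591 ≈ -1.0018e-5 - 1.0137e-9*I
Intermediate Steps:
c(Z) = 0 (c(Z) = 0*(3 + Z) = 0)
v(u) = -3 + sqrt(u) (v(u) = -3 + sqrt(u + 0) = -3 + sqrt(u))
1/(v(K) - 99814) = 1/((-3 + sqrt(-102)) - 99814) = 1/((-3 + I*sqrt(102)) - 99814) = 1/(-99817 + I*sqrt(102))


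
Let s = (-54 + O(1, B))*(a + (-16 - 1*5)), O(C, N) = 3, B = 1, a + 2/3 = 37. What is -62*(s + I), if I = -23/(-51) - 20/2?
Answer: 2502878/51 ≈ 49076.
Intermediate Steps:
a = 109/3 (a = -⅔ + 37 = 109/3 ≈ 36.333)
I = -487/51 (I = -23*(-1/51) - 20*½ = 23/51 - 10 = -487/51 ≈ -9.5490)
s = -782 (s = (-54 + 3)*(109/3 + (-16 - 1*5)) = -51*(109/3 + (-16 - 5)) = -51*(109/3 - 21) = -51*46/3 = -782)
-62*(s + I) = -62*(-782 - 487/51) = -62*(-40369/51) = 2502878/51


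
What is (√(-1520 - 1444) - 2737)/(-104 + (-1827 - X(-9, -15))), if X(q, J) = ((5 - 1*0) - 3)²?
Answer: 2737/1935 - 2*I*√741/1935 ≈ 1.4145 - 0.028136*I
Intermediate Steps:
X(q, J) = 4 (X(q, J) = ((5 + 0) - 3)² = (5 - 3)² = 2² = 4)
(√(-1520 - 1444) - 2737)/(-104 + (-1827 - X(-9, -15))) = (√(-1520 - 1444) - 2737)/(-104 + (-1827 - 1*4)) = (√(-2964) - 2737)/(-104 + (-1827 - 4)) = (2*I*√741 - 2737)/(-104 - 1831) = (-2737 + 2*I*√741)/(-1935) = (-2737 + 2*I*√741)*(-1/1935) = 2737/1935 - 2*I*√741/1935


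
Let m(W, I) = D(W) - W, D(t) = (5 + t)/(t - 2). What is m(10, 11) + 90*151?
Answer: 108655/8 ≈ 13582.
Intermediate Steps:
D(t) = (5 + t)/(-2 + t)
m(W, I) = -W + (5 + W)/(-2 + W) (m(W, I) = (5 + W)/(-2 + W) - W = -W + (5 + W)/(-2 + W))
m(10, 11) + 90*151 = (5 + 10 - 1*10*(-2 + 10))/(-2 + 10) + 90*151 = (5 + 10 - 1*10*8)/8 + 13590 = (5 + 10 - 80)/8 + 13590 = (⅛)*(-65) + 13590 = -65/8 + 13590 = 108655/8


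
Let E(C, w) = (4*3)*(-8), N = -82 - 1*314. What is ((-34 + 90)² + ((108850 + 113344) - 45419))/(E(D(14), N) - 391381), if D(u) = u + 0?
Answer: -179911/391477 ≈ -0.45957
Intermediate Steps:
D(u) = u
N = -396 (N = -82 - 314 = -396)
E(C, w) = -96 (E(C, w) = 12*(-8) = -96)
((-34 + 90)² + ((108850 + 113344) - 45419))/(E(D(14), N) - 391381) = ((-34 + 90)² + ((108850 + 113344) - 45419))/(-96 - 391381) = (56² + (222194 - 45419))/(-391477) = (3136 + 176775)*(-1/391477) = 179911*(-1/391477) = -179911/391477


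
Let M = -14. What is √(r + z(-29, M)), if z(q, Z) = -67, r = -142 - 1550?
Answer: I*√1759 ≈ 41.94*I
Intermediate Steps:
r = -1692
√(r + z(-29, M)) = √(-1692 - 67) = √(-1759) = I*√1759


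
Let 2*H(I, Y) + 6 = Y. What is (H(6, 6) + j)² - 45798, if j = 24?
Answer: -45222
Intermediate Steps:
H(I, Y) = -3 + Y/2
(H(6, 6) + j)² - 45798 = ((-3 + (½)*6) + 24)² - 45798 = ((-3 + 3) + 24)² - 45798 = (0 + 24)² - 45798 = 24² - 45798 = 576 - 45798 = -45222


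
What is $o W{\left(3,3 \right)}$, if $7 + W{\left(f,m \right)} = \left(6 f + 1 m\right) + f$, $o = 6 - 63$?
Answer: $-969$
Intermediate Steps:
$o = -57$ ($o = 6 - 63 = -57$)
$W{\left(f,m \right)} = -7 + m + 7 f$ ($W{\left(f,m \right)} = -7 + \left(\left(6 f + 1 m\right) + f\right) = -7 + \left(\left(6 f + m\right) + f\right) = -7 + \left(\left(m + 6 f\right) + f\right) = -7 + \left(m + 7 f\right) = -7 + m + 7 f$)
$o W{\left(3,3 \right)} = - 57 \left(-7 + 3 + 7 \cdot 3\right) = - 57 \left(-7 + 3 + 21\right) = \left(-57\right) 17 = -969$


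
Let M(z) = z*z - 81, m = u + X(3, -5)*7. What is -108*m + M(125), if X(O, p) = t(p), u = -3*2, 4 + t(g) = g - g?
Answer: 19216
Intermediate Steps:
t(g) = -4 (t(g) = -4 + (g - g) = -4 + 0 = -4)
u = -6
X(O, p) = -4
m = -34 (m = -6 - 4*7 = -6 - 28 = -34)
M(z) = -81 + z² (M(z) = z² - 81 = -81 + z²)
-108*m + M(125) = -108*(-34) + (-81 + 125²) = 3672 + (-81 + 15625) = 3672 + 15544 = 19216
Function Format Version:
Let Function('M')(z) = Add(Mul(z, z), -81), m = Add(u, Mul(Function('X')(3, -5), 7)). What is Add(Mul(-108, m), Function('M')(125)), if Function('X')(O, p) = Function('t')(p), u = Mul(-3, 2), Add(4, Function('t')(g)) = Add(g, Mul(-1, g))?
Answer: 19216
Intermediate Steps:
Function('t')(g) = -4 (Function('t')(g) = Add(-4, Add(g, Mul(-1, g))) = Add(-4, 0) = -4)
u = -6
Function('X')(O, p) = -4
m = -34 (m = Add(-6, Mul(-4, 7)) = Add(-6, -28) = -34)
Function('M')(z) = Add(-81, Pow(z, 2)) (Function('M')(z) = Add(Pow(z, 2), -81) = Add(-81, Pow(z, 2)))
Add(Mul(-108, m), Function('M')(125)) = Add(Mul(-108, -34), Add(-81, Pow(125, 2))) = Add(3672, Add(-81, 15625)) = Add(3672, 15544) = 19216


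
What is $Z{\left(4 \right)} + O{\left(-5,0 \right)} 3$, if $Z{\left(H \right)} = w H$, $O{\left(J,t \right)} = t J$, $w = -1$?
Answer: $-4$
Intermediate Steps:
$O{\left(J,t \right)} = J t$
$Z{\left(H \right)} = - H$
$Z{\left(4 \right)} + O{\left(-5,0 \right)} 3 = \left(-1\right) 4 + \left(-5\right) 0 \cdot 3 = -4 + 0 \cdot 3 = -4 + 0 = -4$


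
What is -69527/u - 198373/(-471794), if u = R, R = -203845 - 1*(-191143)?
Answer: 8830538821/1498181847 ≈ 5.8942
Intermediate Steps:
R = -12702 (R = -203845 + 191143 = -12702)
u = -12702
-69527/u - 198373/(-471794) = -69527/(-12702) - 198373/(-471794) = -69527*(-1/12702) - 198373*(-1/471794) = 69527/12702 + 198373/471794 = 8830538821/1498181847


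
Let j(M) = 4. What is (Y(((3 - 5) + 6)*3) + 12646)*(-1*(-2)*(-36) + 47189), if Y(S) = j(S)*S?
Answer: 598103198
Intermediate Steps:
Y(S) = 4*S
(Y(((3 - 5) + 6)*3) + 12646)*(-1*(-2)*(-36) + 47189) = (4*(((3 - 5) + 6)*3) + 12646)*(-1*(-2)*(-36) + 47189) = (4*((-2 + 6)*3) + 12646)*(2*(-36) + 47189) = (4*(4*3) + 12646)*(-72 + 47189) = (4*12 + 12646)*47117 = (48 + 12646)*47117 = 12694*47117 = 598103198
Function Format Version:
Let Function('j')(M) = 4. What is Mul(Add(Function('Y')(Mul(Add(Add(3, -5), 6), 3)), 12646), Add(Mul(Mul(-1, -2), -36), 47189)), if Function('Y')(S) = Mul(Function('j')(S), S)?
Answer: 598103198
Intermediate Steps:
Function('Y')(S) = Mul(4, S)
Mul(Add(Function('Y')(Mul(Add(Add(3, -5), 6), 3)), 12646), Add(Mul(Mul(-1, -2), -36), 47189)) = Mul(Add(Mul(4, Mul(Add(Add(3, -5), 6), 3)), 12646), Add(Mul(Mul(-1, -2), -36), 47189)) = Mul(Add(Mul(4, Mul(Add(-2, 6), 3)), 12646), Add(Mul(2, -36), 47189)) = Mul(Add(Mul(4, Mul(4, 3)), 12646), Add(-72, 47189)) = Mul(Add(Mul(4, 12), 12646), 47117) = Mul(Add(48, 12646), 47117) = Mul(12694, 47117) = 598103198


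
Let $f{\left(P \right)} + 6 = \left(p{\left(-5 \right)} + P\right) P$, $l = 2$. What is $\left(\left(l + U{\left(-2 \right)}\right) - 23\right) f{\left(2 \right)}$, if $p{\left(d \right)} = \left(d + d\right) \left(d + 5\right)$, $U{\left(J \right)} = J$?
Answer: $46$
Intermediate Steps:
$p{\left(d \right)} = 2 d \left(5 + d\right)$
$f{\left(P \right)} = -6 + P^{2}$ ($f{\left(P \right)} = -6 + \left(2 \left(-5\right) \left(5 - 5\right) + P\right) P = -6 + \left(2 \left(-5\right) 0 + P\right) P = -6 + \left(0 + P\right) P = -6 + P P = -6 + P^{2}$)
$\left(\left(l + U{\left(-2 \right)}\right) - 23\right) f{\left(2 \right)} = \left(\left(2 - 2\right) - 23\right) \left(-6 + 2^{2}\right) = \left(0 - 23\right) \left(-6 + 4\right) = \left(-23\right) \left(-2\right) = 46$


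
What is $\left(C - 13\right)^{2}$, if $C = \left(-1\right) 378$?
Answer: $152881$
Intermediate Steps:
$C = -378$
$\left(C - 13\right)^{2} = \left(-378 - 13\right)^{2} = \left(-391\right)^{2} = 152881$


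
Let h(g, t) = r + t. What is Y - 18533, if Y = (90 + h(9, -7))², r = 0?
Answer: -11644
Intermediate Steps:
h(g, t) = t (h(g, t) = 0 + t = t)
Y = 6889 (Y = (90 - 7)² = 83² = 6889)
Y - 18533 = 6889 - 18533 = -11644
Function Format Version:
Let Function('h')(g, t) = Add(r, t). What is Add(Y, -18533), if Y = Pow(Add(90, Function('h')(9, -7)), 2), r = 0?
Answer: -11644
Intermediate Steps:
Function('h')(g, t) = t (Function('h')(g, t) = Add(0, t) = t)
Y = 6889 (Y = Pow(Add(90, -7), 2) = Pow(83, 2) = 6889)
Add(Y, -18533) = Add(6889, -18533) = -11644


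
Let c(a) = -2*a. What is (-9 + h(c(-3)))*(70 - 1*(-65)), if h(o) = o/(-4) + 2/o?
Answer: -2745/2 ≈ -1372.5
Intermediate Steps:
h(o) = 2/o - o/4 (h(o) = o*(-1/4) + 2/o = -o/4 + 2/o = 2/o - o/4)
(-9 + h(c(-3)))*(70 - 1*(-65)) = (-9 + (2/((-2*(-3))) - (-1)*(-3)/2))*(70 - 1*(-65)) = (-9 + (2/6 - 1/4*6))*(70 + 65) = (-9 + (2*(1/6) - 3/2))*135 = (-9 + (1/3 - 3/2))*135 = (-9 - 7/6)*135 = -61/6*135 = -2745/2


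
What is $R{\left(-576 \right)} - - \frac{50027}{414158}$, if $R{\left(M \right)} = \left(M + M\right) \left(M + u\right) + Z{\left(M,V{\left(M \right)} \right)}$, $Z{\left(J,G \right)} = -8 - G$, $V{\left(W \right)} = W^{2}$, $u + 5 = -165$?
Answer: $\frac{218513124091}{414158} \approx 5.2761 \cdot 10^{5}$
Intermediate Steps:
$u = -170$ ($u = -5 - 165 = -170$)
$R{\left(M \right)} = -8 - M^{2} + 2 M \left(-170 + M\right)$ ($R{\left(M \right)} = \left(M + M\right) \left(M - 170\right) - \left(8 + M^{2}\right) = 2 M \left(-170 + M\right) - \left(8 + M^{2}\right) = -8 - M^{2} + 2 M \left(-170 + M\right)$)
$R{\left(-576 \right)} - - \frac{50027}{414158} = \left(-8 + \left(-576\right)^{2} - -195840\right) - - \frac{50027}{414158} = \left(-8 + 331776 + 195840\right) - \left(-50027\right) \frac{1}{414158} = 527608 - - \frac{50027}{414158} = 527608 + \frac{50027}{414158} = \frac{218513124091}{414158}$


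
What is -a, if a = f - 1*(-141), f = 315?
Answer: -456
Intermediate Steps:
a = 456 (a = 315 - 1*(-141) = 315 + 141 = 456)
-a = -1*456 = -456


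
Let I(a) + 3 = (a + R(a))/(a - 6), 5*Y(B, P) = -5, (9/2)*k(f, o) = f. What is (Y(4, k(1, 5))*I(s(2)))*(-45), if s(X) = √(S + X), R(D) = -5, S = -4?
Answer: -1845/19 - 45*I*√2/38 ≈ -97.105 - 1.6747*I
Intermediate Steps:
k(f, o) = 2*f/9
Y(B, P) = -1 (Y(B, P) = (⅕)*(-5) = -1)
s(X) = √(-4 + X)
I(a) = -3 + (-5 + a)/(-6 + a) (I(a) = -3 + (a - 5)/(a - 6) = -3 + (-5 + a)/(-6 + a))
(Y(4, k(1, 5))*I(s(2)))*(-45) = -(13 - 2*√(-4 + 2))/(-6 + √(-4 + 2))*(-45) = -(13 - 2*I*√2)/(-6 + √(-2))*(-45) = -(13 - 2*I*√2)/(-6 + I*√2)*(-45) = 45*(13 - 2*I*√2)/(-6 + I*√2)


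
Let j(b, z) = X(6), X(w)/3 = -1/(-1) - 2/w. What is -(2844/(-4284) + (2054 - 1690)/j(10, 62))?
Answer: -21579/119 ≈ -181.34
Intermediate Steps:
X(w) = 3 - 6/w (X(w) = 3*(-1/(-1) - 2/w) = 3*(-1*(-1) - 2/w) = 3*(1 - 2/w) = 3 - 6/w)
j(b, z) = 2 (j(b, z) = 3 - 6/6 = 3 - 6*1/6 = 3 - 1 = 2)
-(2844/(-4284) + (2054 - 1690)/j(10, 62)) = -(2844/(-4284) + (2054 - 1690)/2) = -(2844*(-1/4284) + 364*(1/2)) = -(-79/119 + 182) = -1*21579/119 = -21579/119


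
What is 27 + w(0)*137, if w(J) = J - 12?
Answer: -1617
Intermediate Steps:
w(J) = -12 + J
27 + w(0)*137 = 27 + (-12 + 0)*137 = 27 - 12*137 = 27 - 1644 = -1617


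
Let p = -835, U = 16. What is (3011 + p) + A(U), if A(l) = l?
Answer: 2192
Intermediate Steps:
(3011 + p) + A(U) = (3011 - 835) + 16 = 2176 + 16 = 2192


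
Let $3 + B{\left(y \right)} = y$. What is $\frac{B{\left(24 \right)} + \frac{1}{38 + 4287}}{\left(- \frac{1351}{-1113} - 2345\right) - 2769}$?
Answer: $- \frac{14441334}{3515935225} \approx -0.0041074$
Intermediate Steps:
$B{\left(y \right)} = -3 + y$
$\frac{B{\left(24 \right)} + \frac{1}{38 + 4287}}{\left(- \frac{1351}{-1113} - 2345\right) - 2769} = \frac{\left(-3 + 24\right) + \frac{1}{38 + 4287}}{\left(- \frac{1351}{-1113} - 2345\right) - 2769} = \frac{21 + \frac{1}{4325}}{\left(\left(-1351\right) \left(- \frac{1}{1113}\right) - 2345\right) - 2769} = \frac{21 + \frac{1}{4325}}{\left(\frac{193}{159} - 2345\right) - 2769} = \frac{90826}{4325 \left(- \frac{372662}{159} - 2769\right)} = \frac{90826}{4325 \left(- \frac{812933}{159}\right)} = \frac{90826}{4325} \left(- \frac{159}{812933}\right) = - \frac{14441334}{3515935225}$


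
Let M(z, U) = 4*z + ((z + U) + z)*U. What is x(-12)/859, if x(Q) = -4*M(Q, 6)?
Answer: 624/859 ≈ 0.72643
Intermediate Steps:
M(z, U) = 4*z + U*(U + 2*z) (M(z, U) = 4*z + ((U + z) + z)*U = 4*z + (U + 2*z)*U = 4*z + U*(U + 2*z))
x(Q) = -144 - 64*Q (x(Q) = -4*(6**2 + 4*Q + 2*6*Q) = -4*(36 + 4*Q + 12*Q) = -4*(36 + 16*Q) = -144 - 64*Q)
x(-12)/859 = (-144 - 64*(-12))/859 = (-144 + 768)*(1/859) = 624*(1/859) = 624/859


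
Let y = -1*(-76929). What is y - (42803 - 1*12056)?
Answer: 46182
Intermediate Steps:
y = 76929
y - (42803 - 1*12056) = 76929 - (42803 - 1*12056) = 76929 - (42803 - 12056) = 76929 - 1*30747 = 76929 - 30747 = 46182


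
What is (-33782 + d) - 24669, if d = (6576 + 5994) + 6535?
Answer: -39346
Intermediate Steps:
d = 19105 (d = 12570 + 6535 = 19105)
(-33782 + d) - 24669 = (-33782 + 19105) - 24669 = -14677 - 24669 = -39346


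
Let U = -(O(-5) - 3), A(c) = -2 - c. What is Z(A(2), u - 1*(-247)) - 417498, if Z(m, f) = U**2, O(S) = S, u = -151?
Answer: -417434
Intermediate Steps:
U = 8 (U = -(-5 - 3) = -1*(-8) = 8)
Z(m, f) = 64 (Z(m, f) = 8**2 = 64)
Z(A(2), u - 1*(-247)) - 417498 = 64 - 417498 = -417434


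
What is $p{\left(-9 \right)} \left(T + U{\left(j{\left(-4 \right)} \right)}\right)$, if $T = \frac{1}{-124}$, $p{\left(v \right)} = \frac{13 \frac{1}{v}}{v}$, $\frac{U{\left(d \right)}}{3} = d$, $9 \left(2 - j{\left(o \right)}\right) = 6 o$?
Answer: $\frac{22555}{10044} \approx 2.2456$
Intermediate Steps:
$j{\left(o \right)} = 2 - \frac{2 o}{3}$ ($j{\left(o \right)} = 2 - \frac{6 o}{9} = 2 - \frac{2 o}{3}$)
$U{\left(d \right)} = 3 d$
$p{\left(v \right)} = \frac{13}{v^{2}}$
$T = - \frac{1}{124} \approx -0.0080645$
$p{\left(-9 \right)} \left(T + U{\left(j{\left(-4 \right)} \right)}\right) = \frac{13}{81} \left(- \frac{1}{124} + 3 \left(2 - - \frac{8}{3}\right)\right) = 13 \cdot \frac{1}{81} \left(- \frac{1}{124} + 3 \left(2 + \frac{8}{3}\right)\right) = \frac{13 \left(- \frac{1}{124} + 3 \cdot \frac{14}{3}\right)}{81} = \frac{13 \left(- \frac{1}{124} + 14\right)}{81} = \frac{13}{81} \cdot \frac{1735}{124} = \frac{22555}{10044}$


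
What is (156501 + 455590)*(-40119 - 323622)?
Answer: -222642592431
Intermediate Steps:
(156501 + 455590)*(-40119 - 323622) = 612091*(-363741) = -222642592431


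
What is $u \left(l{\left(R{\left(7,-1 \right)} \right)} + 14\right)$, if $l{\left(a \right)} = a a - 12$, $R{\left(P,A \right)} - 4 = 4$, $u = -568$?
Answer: $-37488$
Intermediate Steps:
$R{\left(P,A \right)} = 8$ ($R{\left(P,A \right)} = 4 + 4 = 8$)
$l{\left(a \right)} = -12 + a^{2}$ ($l{\left(a \right)} = a^{2} - 12 = -12 + a^{2}$)
$u \left(l{\left(R{\left(7,-1 \right)} \right)} + 14\right) = - 568 \left(\left(-12 + 8^{2}\right) + 14\right) = - 568 \left(\left(-12 + 64\right) + 14\right) = - 568 \left(52 + 14\right) = \left(-568\right) 66 = -37488$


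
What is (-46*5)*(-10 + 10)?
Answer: 0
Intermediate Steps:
(-46*5)*(-10 + 10) = -230*0 = 0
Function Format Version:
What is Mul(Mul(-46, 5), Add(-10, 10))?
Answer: 0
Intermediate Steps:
Mul(Mul(-46, 5), Add(-10, 10)) = Mul(-230, 0) = 0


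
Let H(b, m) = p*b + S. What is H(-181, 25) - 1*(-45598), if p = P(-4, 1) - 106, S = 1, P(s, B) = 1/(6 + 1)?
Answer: 453314/7 ≈ 64759.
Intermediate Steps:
P(s, B) = 1/7
p = -741/7 (p = 1/7 - 106 = -741/7 ≈ -105.86)
H(b, m) = 1 - 741*b/7 (H(b, m) = -741*b/7 + 1 = 1 - 741*b/7)
H(-181, 25) - 1*(-45598) = (1 - 741/7*(-181)) - 1*(-45598) = (1 + 134121/7) + 45598 = 134128/7 + 45598 = 453314/7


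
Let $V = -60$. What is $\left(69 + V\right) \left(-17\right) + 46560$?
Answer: $46407$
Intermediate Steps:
$\left(69 + V\right) \left(-17\right) + 46560 = \left(69 - 60\right) \left(-17\right) + 46560 = 9 \left(-17\right) + 46560 = -153 + 46560 = 46407$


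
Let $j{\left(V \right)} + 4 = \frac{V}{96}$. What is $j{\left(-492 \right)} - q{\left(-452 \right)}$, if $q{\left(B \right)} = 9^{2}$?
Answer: $- \frac{721}{8} \approx -90.125$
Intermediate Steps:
$j{\left(V \right)} = -4 + \frac{V}{96}$
$q{\left(B \right)} = 81$
$j{\left(-492 \right)} - q{\left(-452 \right)} = \left(-4 + \frac{1}{96} \left(-492\right)\right) - 81 = \left(-4 - \frac{41}{8}\right) - 81 = - \frac{73}{8} - 81 = - \frac{721}{8}$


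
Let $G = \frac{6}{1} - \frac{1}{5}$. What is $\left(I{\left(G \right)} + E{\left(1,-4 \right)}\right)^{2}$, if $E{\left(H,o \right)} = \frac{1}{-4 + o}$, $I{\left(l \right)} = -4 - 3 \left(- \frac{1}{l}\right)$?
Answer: $\frac{700569}{53824} \approx 13.016$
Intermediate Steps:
$G = \frac{29}{5}$ ($G = 6 \cdot 1 - \frac{1}{5} = 6 - \frac{1}{5} = \frac{29}{5} \approx 5.8$)
$I{\left(l \right)} = -4 + \frac{3}{l}$
$\left(I{\left(G \right)} + E{\left(1,-4 \right)}\right)^{2} = \left(\left(-4 + \frac{3}{\frac{29}{5}}\right) + \frac{1}{-4 - 4}\right)^{2} = \left(\left(-4 + 3 \cdot \frac{5}{29}\right) + \frac{1}{-8}\right)^{2} = \left(\left(-4 + \frac{15}{29}\right) - \frac{1}{8}\right)^{2} = \left(- \frac{101}{29} - \frac{1}{8}\right)^{2} = \left(- \frac{837}{232}\right)^{2} = \frac{700569}{53824}$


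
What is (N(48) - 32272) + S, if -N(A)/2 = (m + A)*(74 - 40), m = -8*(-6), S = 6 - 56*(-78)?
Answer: -34426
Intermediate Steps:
S = 4374 (S = 6 + 4368 = 4374)
m = 48
N(A) = -3264 - 68*A (N(A) = -2*(48 + A)*(74 - 40) = -2*(48 + A)*34 = -2*(1632 + 34*A) = -3264 - 68*A)
(N(48) - 32272) + S = ((-3264 - 68*48) - 32272) + 4374 = ((-3264 - 3264) - 32272) + 4374 = (-6528 - 32272) + 4374 = -38800 + 4374 = -34426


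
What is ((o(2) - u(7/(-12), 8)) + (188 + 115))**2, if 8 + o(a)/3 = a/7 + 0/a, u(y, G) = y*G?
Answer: 35700625/441 ≈ 80954.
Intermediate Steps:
u(y, G) = G*y
o(a) = -24 + 3*a/7 (o(a) = -24 + 3*(a/7 + 0/a) = -24 + 3*(a*(1/7) + 0) = -24 + 3*(a/7 + 0) = -24 + 3*(a/7) = -24 + 3*a/7)
((o(2) - u(7/(-12), 8)) + (188 + 115))**2 = (((-24 + (3/7)*2) - 8*7/(-12)) + (188 + 115))**2 = (((-24 + 6/7) - 8*7*(-1/12)) + 303)**2 = ((-162/7 - 8*(-7)/12) + 303)**2 = ((-162/7 - 1*(-14/3)) + 303)**2 = ((-162/7 + 14/3) + 303)**2 = (-388/21 + 303)**2 = (5975/21)**2 = 35700625/441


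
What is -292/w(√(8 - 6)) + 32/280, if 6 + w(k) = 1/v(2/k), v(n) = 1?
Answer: 2048/35 ≈ 58.514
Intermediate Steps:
w(k) = -5 (w(k) = -6 + 1/1 = -6 + 1 = -5)
-292/w(√(8 - 6)) + 32/280 = -292/(-5) + 32/280 = -292*(-⅕) + 32*(1/280) = 292/5 + 4/35 = 2048/35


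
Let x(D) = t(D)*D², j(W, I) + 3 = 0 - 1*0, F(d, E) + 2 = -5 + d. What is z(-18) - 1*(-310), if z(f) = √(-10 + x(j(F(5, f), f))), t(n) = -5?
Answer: 310 + I*√55 ≈ 310.0 + 7.4162*I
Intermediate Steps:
F(d, E) = -7 + d (F(d, E) = -2 + (-5 + d) = -7 + d)
j(W, I) = -3 (j(W, I) = -3 + (0 - 1*0) = -3 + (0 + 0) = -3 + 0 = -3)
x(D) = -5*D²
z(f) = I*√55 (z(f) = √(-10 - 5*(-3)²) = √(-10 - 5*9) = √(-10 - 45) = √(-55) = I*√55)
z(-18) - 1*(-310) = I*√55 - 1*(-310) = I*√55 + 310 = 310 + I*√55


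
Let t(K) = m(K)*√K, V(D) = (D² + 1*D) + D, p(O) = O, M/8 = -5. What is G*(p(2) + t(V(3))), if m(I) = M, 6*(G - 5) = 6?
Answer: 12 - 240*√15 ≈ -917.52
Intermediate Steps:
M = -40 (M = 8*(-5) = -40)
G = 6 (G = 5 + (⅙)*6 = 5 + 1 = 6)
m(I) = -40
V(D) = D² + 2*D (V(D) = (D² + D) + D = (D + D²) + D = D² + 2*D)
t(K) = -40*√K
G*(p(2) + t(V(3))) = 6*(2 - 40*√3*√(2 + 3)) = 6*(2 - 40*√15) = 12 - 240*√15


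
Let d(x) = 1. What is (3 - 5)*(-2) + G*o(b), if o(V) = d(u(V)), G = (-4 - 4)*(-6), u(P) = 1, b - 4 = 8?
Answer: 52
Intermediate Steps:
b = 12 (b = 4 + 8 = 12)
G = 48 (G = -8*(-6) = 48)
o(V) = 1
(3 - 5)*(-2) + G*o(b) = (3 - 5)*(-2) + 48*1 = -2*(-2) + 48 = 4 + 48 = 52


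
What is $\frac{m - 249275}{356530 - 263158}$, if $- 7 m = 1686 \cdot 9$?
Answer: $- \frac{1760099}{653604} \approx -2.6929$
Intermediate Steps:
$m = - \frac{15174}{7}$ ($m = - \frac{1686 \cdot 9}{7} = \left(- \frac{1}{7}\right) 15174 = - \frac{15174}{7} \approx -2167.7$)
$\frac{m - 249275}{356530 - 263158} = \frac{- \frac{15174}{7} - 249275}{356530 - 263158} = - \frac{1760099}{7 \cdot 93372} = \left(- \frac{1760099}{7}\right) \frac{1}{93372} = - \frac{1760099}{653604}$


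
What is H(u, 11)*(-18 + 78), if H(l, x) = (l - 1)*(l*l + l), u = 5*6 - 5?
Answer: 936000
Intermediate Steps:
u = 25 (u = 30 - 5 = 25)
H(l, x) = (-1 + l)*(l + l**2) (H(l, x) = (-1 + l)*(l**2 + l) = (-1 + l)*(l + l**2))
H(u, 11)*(-18 + 78) = (25**3 - 1*25)*(-18 + 78) = (15625 - 25)*60 = 15600*60 = 936000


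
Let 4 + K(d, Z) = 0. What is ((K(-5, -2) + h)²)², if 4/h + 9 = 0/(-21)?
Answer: 2560000/6561 ≈ 390.18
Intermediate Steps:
K(d, Z) = -4 (K(d, Z) = -4 + 0 = -4)
h = -4/9 (h = 4/(-9 + 0/(-21)) = 4/(-9 + 0*(-1/21)) = 4/(-9 + 0) = 4/(-9) = 4*(-⅑) = -4/9 ≈ -0.44444)
((K(-5, -2) + h)²)² = ((-4 - 4/9)²)² = ((-40/9)²)² = (1600/81)² = 2560000/6561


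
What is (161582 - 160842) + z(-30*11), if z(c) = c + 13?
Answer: 423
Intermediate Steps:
z(c) = 13 + c
(161582 - 160842) + z(-30*11) = (161582 - 160842) + (13 - 30*11) = 740 + (13 - 330) = 740 - 317 = 423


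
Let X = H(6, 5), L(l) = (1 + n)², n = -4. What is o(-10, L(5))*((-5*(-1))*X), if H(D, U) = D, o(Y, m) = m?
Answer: 270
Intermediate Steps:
L(l) = 9 (L(l) = (1 - 4)² = (-3)² = 9)
X = 6
o(-10, L(5))*((-5*(-1))*X) = 9*(-5*(-1)*6) = 9*(5*6) = 9*30 = 270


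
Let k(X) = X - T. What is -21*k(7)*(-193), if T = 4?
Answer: 12159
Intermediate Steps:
k(X) = -4 + X (k(X) = X - 1*4 = X - 4 = -4 + X)
-21*k(7)*(-193) = -21*(-4 + 7)*(-193) = -21*3*(-193) = -63*(-193) = 12159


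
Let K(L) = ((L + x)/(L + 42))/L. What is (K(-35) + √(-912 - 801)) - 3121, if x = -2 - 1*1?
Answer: -764607/245 + I*√1713 ≈ -3120.8 + 41.388*I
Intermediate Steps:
x = -3 (x = -2 - 1 = -3)
K(L) = (-3 + L)/(L*(42 + L)) (K(L) = ((L - 3)/(L + 42))/L = ((-3 + L)/(42 + L))/L = (-3 + L)/(L*(42 + L)))
(K(-35) + √(-912 - 801)) - 3121 = ((-3 - 35)/((-35)*(42 - 35)) + √(-912 - 801)) - 3121 = (-1/35*(-38)/7 + √(-1713)) - 3121 = (-1/35*⅐*(-38) + I*√1713) - 3121 = (38/245 + I*√1713) - 3121 = -764607/245 + I*√1713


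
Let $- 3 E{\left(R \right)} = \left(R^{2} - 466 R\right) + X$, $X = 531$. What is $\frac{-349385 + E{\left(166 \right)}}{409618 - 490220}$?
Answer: $\frac{166481}{40301} \approx 4.1309$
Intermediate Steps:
$E{\left(R \right)} = -177 - \frac{R^{2}}{3} + \frac{466 R}{3}$ ($E{\left(R \right)} = - \frac{\left(R^{2} - 466 R\right) + 531}{3} = - \frac{531 + R^{2} - 466 R}{3} = -177 - \frac{R^{2}}{3} + \frac{466 R}{3}$)
$\frac{-349385 + E{\left(166 \right)}}{409618 - 490220} = \frac{-349385 - \left(- \frac{76825}{3} + \frac{27556}{3}\right)}{409618 - 490220} = \frac{-349385 - -16423}{-80602} = \left(-349385 - -16423\right) \left(- \frac{1}{80602}\right) = \left(-349385 + 16423\right) \left(- \frac{1}{80602}\right) = \left(-332962\right) \left(- \frac{1}{80602}\right) = \frac{166481}{40301}$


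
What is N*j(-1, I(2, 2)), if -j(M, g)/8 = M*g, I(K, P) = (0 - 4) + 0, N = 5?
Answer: -160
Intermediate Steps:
I(K, P) = -4 (I(K, P) = -4 + 0 = -4)
j(M, g) = -8*M*g
N*j(-1, I(2, 2)) = 5*(-8*(-1)*(-4)) = 5*(-32) = -160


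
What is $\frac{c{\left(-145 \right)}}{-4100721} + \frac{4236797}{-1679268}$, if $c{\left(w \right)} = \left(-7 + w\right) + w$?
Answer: $- \frac{5791141229347}{2295403184076} \approx -2.5229$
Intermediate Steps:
$c{\left(w \right)} = -7 + 2 w$
$\frac{c{\left(-145 \right)}}{-4100721} + \frac{4236797}{-1679268} = \frac{-7 + 2 \left(-145\right)}{-4100721} + \frac{4236797}{-1679268} = \left(-7 - 290\right) \left(- \frac{1}{4100721}\right) + 4236797 \left(- \frac{1}{1679268}\right) = \left(-297\right) \left(- \frac{1}{4100721}\right) - \frac{4236797}{1679268} = \frac{99}{1366907} - \frac{4236797}{1679268} = - \frac{5791141229347}{2295403184076}$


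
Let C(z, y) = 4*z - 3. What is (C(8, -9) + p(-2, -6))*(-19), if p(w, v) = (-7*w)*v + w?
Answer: 1083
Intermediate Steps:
C(z, y) = -3 + 4*z
p(w, v) = w - 7*v*w (p(w, v) = -7*v*w + w = w - 7*v*w)
(C(8, -9) + p(-2, -6))*(-19) = ((-3 + 4*8) - 2*(1 - 7*(-6)))*(-19) = ((-3 + 32) - 2*(1 + 42))*(-19) = (29 - 2*43)*(-19) = (29 - 86)*(-19) = -57*(-19) = 1083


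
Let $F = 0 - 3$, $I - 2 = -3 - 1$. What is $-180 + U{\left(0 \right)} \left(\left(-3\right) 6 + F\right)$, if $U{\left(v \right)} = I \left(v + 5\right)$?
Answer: $30$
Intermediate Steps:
$I = -2$ ($I = 2 - 4 = -2$)
$F = -3$ ($F = 0 - 3 = -3$)
$U{\left(v \right)} = -10 - 2 v$ ($U{\left(v \right)} = - 2 \left(v + 5\right) = - 2 \left(5 + v\right) = -10 - 2 v$)
$-180 + U{\left(0 \right)} \left(\left(-3\right) 6 + F\right) = -180 + \left(-10 - 0\right) \left(\left(-3\right) 6 - 3\right) = -180 + \left(-10 + 0\right) \left(-18 - 3\right) = -180 - -210 = -180 + 210 = 30$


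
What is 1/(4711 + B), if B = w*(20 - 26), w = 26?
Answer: 1/4555 ≈ 0.00021954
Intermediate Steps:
B = -156 (B = 26*(20 - 26) = 26*(-6) = -156)
1/(4711 + B) = 1/(4711 - 156) = 1/4555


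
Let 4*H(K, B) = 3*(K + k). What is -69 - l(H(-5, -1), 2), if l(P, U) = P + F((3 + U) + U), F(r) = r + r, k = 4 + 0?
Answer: -329/4 ≈ -82.250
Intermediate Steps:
k = 4
H(K, B) = 3 + 3*K/4 (H(K, B) = (3*(K + 4))/4 = (3*(4 + K))/4 = (12 + 3*K)/4 = 3 + 3*K/4)
F(r) = 2*r
l(P, U) = 6 + P + 4*U (l(P, U) = P + 2*((3 + U) + U) = P + 2*(3 + 2*U) = P + (6 + 4*U) = 6 + P + 4*U)
-69 - l(H(-5, -1), 2) = -69 - (6 + (3 + (¾)*(-5)) + 4*2) = -69 - (6 + (3 - 15/4) + 8) = -69 - (6 - ¾ + 8) = -69 - 1*53/4 = -69 - 53/4 = -329/4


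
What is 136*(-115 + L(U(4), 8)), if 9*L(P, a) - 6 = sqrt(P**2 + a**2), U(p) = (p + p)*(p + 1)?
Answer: -46648/3 + 1088*sqrt(26)/9 ≈ -14933.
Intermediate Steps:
U(p) = 2*p*(1 + p) (U(p) = (2*p)*(1 + p) = 2*p*(1 + p))
L(P, a) = 2/3 + sqrt(P**2 + a**2)/9
136*(-115 + L(U(4), 8)) = 136*(-115 + (2/3 + sqrt((2*4*(1 + 4))**2 + 8**2)/9)) = 136*(-115 + (2/3 + sqrt((2*4*5)**2 + 64)/9)) = 136*(-115 + (2/3 + sqrt(40**2 + 64)/9)) = 136*(-115 + (2/3 + sqrt(1600 + 64)/9)) = 136*(-115 + (2/3 + sqrt(1664)/9)) = 136*(-115 + (2/3 + (8*sqrt(26))/9)) = 136*(-115 + (2/3 + 8*sqrt(26)/9)) = 136*(-343/3 + 8*sqrt(26)/9) = -46648/3 + 1088*sqrt(26)/9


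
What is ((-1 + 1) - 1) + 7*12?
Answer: 83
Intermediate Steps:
((-1 + 1) - 1) + 7*12 = (0 - 1) + 84 = -1 + 84 = 83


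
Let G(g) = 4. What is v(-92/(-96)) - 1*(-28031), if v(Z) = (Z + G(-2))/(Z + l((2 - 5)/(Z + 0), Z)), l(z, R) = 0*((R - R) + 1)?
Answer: 644832/23 ≈ 28036.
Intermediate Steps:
l(z, R) = 0 (l(z, R) = 0*(0 + 1) = 0*1 = 0)
v(Z) = (4 + Z)/Z (v(Z) = (Z + 4)/(Z + 0) = (4 + Z)/Z)
v(-92/(-96)) - 1*(-28031) = (4 - 92/(-96))/((-92/(-96))) - 1*(-28031) = (4 - 92*(-1/96))/((-92*(-1/96))) + 28031 = (4 + 23/24)/(23/24) + 28031 = (24/23)*(119/24) + 28031 = 119/23 + 28031 = 644832/23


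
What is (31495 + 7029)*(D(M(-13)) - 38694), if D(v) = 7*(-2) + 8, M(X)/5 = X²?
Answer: -1490878800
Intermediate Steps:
M(X) = 5*X²
D(v) = -6 (D(v) = -14 + 8 = -6)
(31495 + 7029)*(D(M(-13)) - 38694) = (31495 + 7029)*(-6 - 38694) = 38524*(-38700) = -1490878800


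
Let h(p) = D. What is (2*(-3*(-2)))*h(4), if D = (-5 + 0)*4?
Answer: -240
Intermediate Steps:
D = -20 (D = -5*4 = -20)
h(p) = -20
(2*(-3*(-2)))*h(4) = (2*(-3*(-2)))*(-20) = (2*6)*(-20) = 12*(-20) = -240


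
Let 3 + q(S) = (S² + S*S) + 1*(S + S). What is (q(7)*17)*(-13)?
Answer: -24089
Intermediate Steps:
q(S) = -3 + 2*S + 2*S² (q(S) = -3 + ((S² + S*S) + 1*(S + S)) = -3 + ((S² + S²) + 1*(2*S)) = -3 + (2*S² + 2*S) = -3 + (2*S + 2*S²) = -3 + 2*S + 2*S²)
(q(7)*17)*(-13) = ((-3 + 2*7 + 2*7²)*17)*(-13) = ((-3 + 14 + 2*49)*17)*(-13) = ((-3 + 14 + 98)*17)*(-13) = (109*17)*(-13) = 1853*(-13) = -24089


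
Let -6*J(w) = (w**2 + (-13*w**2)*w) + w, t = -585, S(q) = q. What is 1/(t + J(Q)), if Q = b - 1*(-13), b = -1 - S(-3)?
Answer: 2/13375 ≈ 0.00014953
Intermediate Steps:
b = 2 (b = -1 - 1*(-3) = -1 + 3 = 2)
Q = 15 (Q = 2 - 1*(-13) = 2 + 13 = 15)
J(w) = -w/6 - w**2/6 + 13*w**3/6 (J(w) = -((w**2 + (-13*w**2)*w) + w)/6 = -((w**2 - 13*w**3) + w)/6 = -(w + w**2 - 13*w**3)/6 = -w/6 - w**2/6 + 13*w**3/6)
1/(t + J(Q)) = 1/(-585 + (1/6)*15*(-1 - 1*15 + 13*15**2)) = 1/(-585 + (1/6)*15*(-1 - 15 + 13*225)) = 1/(-585 + (1/6)*15*(-1 - 15 + 2925)) = 1/(-585 + (1/6)*15*2909) = 1/(-585 + 14545/2) = 1/(13375/2) = 2/13375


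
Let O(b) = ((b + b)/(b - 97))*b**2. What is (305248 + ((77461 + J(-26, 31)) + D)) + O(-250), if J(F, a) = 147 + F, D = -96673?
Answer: 130546479/347 ≈ 3.7621e+5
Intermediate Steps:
O(b) = 2*b**3/(-97 + b) (O(b) = ((2*b)/(-97 + b))*b**2 = (2*b/(-97 + b))*b**2 = 2*b**3/(-97 + b))
(305248 + ((77461 + J(-26, 31)) + D)) + O(-250) = (305248 + ((77461 + (147 - 26)) - 96673)) + 2*(-250)**3/(-97 - 250) = (305248 + ((77461 + 121) - 96673)) + 2*(-15625000)/(-347) = (305248 + (77582 - 96673)) + 2*(-15625000)*(-1/347) = (305248 - 19091) + 31250000/347 = 286157 + 31250000/347 = 130546479/347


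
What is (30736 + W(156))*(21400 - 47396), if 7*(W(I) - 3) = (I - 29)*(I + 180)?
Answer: -957562660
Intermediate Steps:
W(I) = 3 + (-29 + I)*(180 + I)/7 (W(I) = 3 + ((I - 29)*(I + 180))/7 = 3 + ((-29 + I)*(180 + I))/7 = 3 + (-29 + I)*(180 + I)/7)
(30736 + W(156))*(21400 - 47396) = (30736 + (-5199/7 + (⅐)*156² + (151/7)*156))*(21400 - 47396) = (30736 + (-5199/7 + (⅐)*24336 + 23556/7))*(-25996) = (30736 + (-5199/7 + 24336/7 + 23556/7))*(-25996) = (30736 + 6099)*(-25996) = 36835*(-25996) = -957562660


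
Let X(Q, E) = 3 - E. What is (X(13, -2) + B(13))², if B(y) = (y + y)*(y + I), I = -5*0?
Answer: 117649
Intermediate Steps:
I = 0
B(y) = 2*y² (B(y) = (y + y)*(y + 0) = (2*y)*y = 2*y²)
(X(13, -2) + B(13))² = ((3 - 1*(-2)) + 2*13²)² = ((3 + 2) + 2*169)² = (5 + 338)² = 343² = 117649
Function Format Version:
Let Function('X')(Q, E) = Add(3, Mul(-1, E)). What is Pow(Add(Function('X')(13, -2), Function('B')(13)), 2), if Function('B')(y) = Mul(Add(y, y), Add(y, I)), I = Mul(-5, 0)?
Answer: 117649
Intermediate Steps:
I = 0
Function('B')(y) = Mul(2, Pow(y, 2)) (Function('B')(y) = Mul(Add(y, y), Add(y, 0)) = Mul(Mul(2, y), y) = Mul(2, Pow(y, 2)))
Pow(Add(Function('X')(13, -2), Function('B')(13)), 2) = Pow(Add(Add(3, Mul(-1, -2)), Mul(2, Pow(13, 2))), 2) = Pow(Add(Add(3, 2), Mul(2, 169)), 2) = Pow(Add(5, 338), 2) = Pow(343, 2) = 117649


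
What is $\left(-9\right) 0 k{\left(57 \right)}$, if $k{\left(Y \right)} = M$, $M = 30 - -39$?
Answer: $0$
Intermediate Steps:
$M = 69$ ($M = 30 + 39 = 69$)
$k{\left(Y \right)} = 69$
$\left(-9\right) 0 k{\left(57 \right)} = \left(-9\right) 0 \cdot 69 = 0 \cdot 69 = 0$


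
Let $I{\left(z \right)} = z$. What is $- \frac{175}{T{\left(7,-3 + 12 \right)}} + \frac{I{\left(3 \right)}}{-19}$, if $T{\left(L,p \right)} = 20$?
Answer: $- \frac{677}{76} \approx -8.9079$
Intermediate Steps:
$- \frac{175}{T{\left(7,-3 + 12 \right)}} + \frac{I{\left(3 \right)}}{-19} = - \frac{175}{20} + \frac{3}{-19} = \left(-175\right) \frac{1}{20} + 3 \left(- \frac{1}{19}\right) = - \frac{35}{4} - \frac{3}{19} = - \frac{677}{76}$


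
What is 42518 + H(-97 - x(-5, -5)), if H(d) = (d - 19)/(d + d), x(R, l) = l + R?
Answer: 3699119/87 ≈ 42519.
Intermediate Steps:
x(R, l) = R + l
H(d) = (-19 + d)/(2*d) (H(d) = (-19 + d)/((2*d)) = (-19 + d)*(1/(2*d)) = (-19 + d)/(2*d))
42518 + H(-97 - x(-5, -5)) = 42518 + (-19 + (-97 - (-5 - 5)))/(2*(-97 - (-5 - 5))) = 42518 + (-19 + (-97 - 1*(-10)))/(2*(-97 - 1*(-10))) = 42518 + (-19 + (-97 + 10))/(2*(-97 + 10)) = 42518 + (½)*(-19 - 87)/(-87) = 42518 + (½)*(-1/87)*(-106) = 42518 + 53/87 = 3699119/87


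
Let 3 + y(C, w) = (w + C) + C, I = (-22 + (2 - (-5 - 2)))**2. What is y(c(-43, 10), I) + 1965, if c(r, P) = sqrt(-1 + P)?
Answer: 2137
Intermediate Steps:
I = 169 (I = (-22 + (2 - 1*(-7)))**2 = (-22 + (2 + 7))**2 = (-22 + 9)**2 = (-13)**2 = 169)
y(C, w) = -3 + w + 2*C (y(C, w) = -3 + ((w + C) + C) = -3 + ((C + w) + C) = -3 + (w + 2*C) = -3 + w + 2*C)
y(c(-43, 10), I) + 1965 = (-3 + 169 + 2*sqrt(-1 + 10)) + 1965 = (-3 + 169 + 2*sqrt(9)) + 1965 = (-3 + 169 + 2*3) + 1965 = (-3 + 169 + 6) + 1965 = 172 + 1965 = 2137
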